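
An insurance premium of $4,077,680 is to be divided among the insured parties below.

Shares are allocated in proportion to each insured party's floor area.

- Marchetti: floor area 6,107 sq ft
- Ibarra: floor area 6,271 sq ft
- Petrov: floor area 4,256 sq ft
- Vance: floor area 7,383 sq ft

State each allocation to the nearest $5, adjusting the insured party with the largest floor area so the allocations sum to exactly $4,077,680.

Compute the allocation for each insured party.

Marchetti: $1,036,865; Ibarra: $1,064,710; Petrov: $722,595; Vance: $1,253,510

Combined floor area = 6,107 + 6,271 + 4,256 + 7,383 = 24,017.
Unrounded shares: Marchetti 1,036,865.21; Ibarra 1,064,709.63; Petrov 722,596.75; Vance 1,253,508.41.
After rounding ($5): Marchetti $1,036,865; Ibarra $1,064,710; Petrov $722,595; Vance $1,253,510. Sum = $4,077,680.
Rounded total matches; no reconciliation needed.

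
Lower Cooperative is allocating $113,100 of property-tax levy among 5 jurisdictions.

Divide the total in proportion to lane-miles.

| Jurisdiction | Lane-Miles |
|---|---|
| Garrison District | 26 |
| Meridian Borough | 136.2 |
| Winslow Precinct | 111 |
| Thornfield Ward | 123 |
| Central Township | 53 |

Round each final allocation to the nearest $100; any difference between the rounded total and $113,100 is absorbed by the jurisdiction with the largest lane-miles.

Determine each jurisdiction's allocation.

Garrison District: $6,500 | Meridian Borough: $34,400 | Winslow Precinct: $27,900 | Thornfield Ward: $31,000 | Central Township: $13,300

Total lane-miles = 449.2.
Pro-rata amounts: Garrison District 26/449.2 × $113,100 = 6,546.30; Meridian Borough 136.2/449.2 × $113,100 = 34,292.56; Winslow Precinct 111/449.2 × $113,100 = 27,947.68; Thornfield Ward 123/449.2 × $113,100 = 30,969.06; Central Township 53/449.2 × $113,100 = 13,344.39.
Rounded to nearest $100: Garrison District $6,500; Meridian Borough $34,300; Winslow Precinct $27,900; Thornfield Ward $31,000; Central Township $13,300. Sum = $113,000.
Difference $113,100 − $113,000 = +$100 applied to largest lane-miles (Meridian Borough): Meridian Borough becomes $34,400.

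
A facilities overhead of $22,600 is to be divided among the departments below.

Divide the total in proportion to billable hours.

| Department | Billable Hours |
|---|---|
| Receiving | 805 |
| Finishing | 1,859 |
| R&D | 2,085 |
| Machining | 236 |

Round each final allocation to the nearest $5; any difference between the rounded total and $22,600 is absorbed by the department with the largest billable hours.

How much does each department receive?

Receiving: $3,650; Finishing: $8,430; R&D: $9,450; Machining: $1,070

Billable hours total: 4,985.
Proportional shares: Receiving 805/4,985 × $22,600 = 3,649.55; Finishing 1,859/4,985 × $22,600 = 8,427.96; R&D 2,085/4,985 × $22,600 = 9,452.56; Machining 236/4,985 × $22,600 = 1,069.93.
At nearest $5: Receiving $3,650; Finishing $8,430; R&D $9,455; Machining $1,070. Sum = $22,605.
Difference $22,600 − $22,605 = −$5 applied to largest billable hours (R&D): R&D becomes $9,450.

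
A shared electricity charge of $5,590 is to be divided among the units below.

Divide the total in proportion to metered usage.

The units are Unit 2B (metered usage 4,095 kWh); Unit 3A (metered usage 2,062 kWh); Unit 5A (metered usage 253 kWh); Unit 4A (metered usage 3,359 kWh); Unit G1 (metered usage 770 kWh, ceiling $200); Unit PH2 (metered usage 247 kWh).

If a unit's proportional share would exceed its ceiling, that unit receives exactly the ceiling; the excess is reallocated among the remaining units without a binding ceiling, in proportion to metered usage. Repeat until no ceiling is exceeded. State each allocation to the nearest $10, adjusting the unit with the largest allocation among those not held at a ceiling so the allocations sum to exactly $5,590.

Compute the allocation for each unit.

Metered usage total: 10,786.
Unconstrained shares: Unit 2B 2,122.29; Unit 3A 1,068.66; Unit 5A 131.12; Unit 4A 1,740.85; Unit G1 399.06; Unit PH2 128.01.
Held at cap: Unit G1 ($200); residual $5,390 reallocated over remaining metered usage 10,016.
Remaining shares: Unit 2B 2,203.68 → $2,200; Unit 3A 1,109.64 → $1,110; Unit 5A 136.15 → $140; Unit 4A 1,807.61 → $1,810; Unit PH2 132.92 → $130.

Unit 2B: $2,200; Unit 3A: $1,110; Unit 5A: $140; Unit 4A: $1,810; Unit G1: $200; Unit PH2: $130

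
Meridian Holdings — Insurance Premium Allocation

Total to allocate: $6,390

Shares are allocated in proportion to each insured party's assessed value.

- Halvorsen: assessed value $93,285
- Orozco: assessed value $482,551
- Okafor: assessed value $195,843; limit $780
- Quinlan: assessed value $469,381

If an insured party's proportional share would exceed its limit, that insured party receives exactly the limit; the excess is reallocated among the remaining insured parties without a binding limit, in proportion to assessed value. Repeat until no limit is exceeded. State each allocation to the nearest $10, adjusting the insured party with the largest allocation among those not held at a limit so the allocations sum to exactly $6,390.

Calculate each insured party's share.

Halvorsen: $500 · Orozco: $2,590 · Okafor: $780 · Quinlan: $2,520

Total assessed value = 1,241,060.
Unconstrained shares: Halvorsen 480.31; Orozco 2,484.57; Okafor 1,008.36; Quinlan 2,416.76.
Capped: Okafor ($780); balance $5,610 reallocated over remaining assessed value 1,045,217.
Shares after redistribution: Halvorsen 500.69 → $500; Orozco 2,590.00 → $2,590; Quinlan 2,519.31 → $2,520.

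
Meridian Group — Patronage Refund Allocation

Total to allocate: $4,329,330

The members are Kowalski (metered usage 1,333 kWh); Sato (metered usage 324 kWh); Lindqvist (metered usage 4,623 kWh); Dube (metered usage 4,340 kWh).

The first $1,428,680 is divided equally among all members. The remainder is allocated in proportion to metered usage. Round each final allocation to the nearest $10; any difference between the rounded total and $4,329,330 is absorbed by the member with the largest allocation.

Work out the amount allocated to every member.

Kowalski: $721,250 · Sato: $445,660 · Lindqvist: $1,619,860 · Dube: $1,542,560

First tranche $1,428,680 split equally: $357,170 each.
Remainder $2,900,650 by metered usage (total 10,620): Kowalski 364,083.47 → $364,080; Sato 88,494.41 → $88,490; Lindqvist 1,262,684.08 → $1,262,680; Dube 1,185,388.04 → $1,185,390.
Rounding difference +$10 on remainder applied to Lindqvist.
Totals: Kowalski $357,170 + $364,080 = $721,250; Sato $357,170 + $88,490 = $445,660; Lindqvist $357,170 + $1,262,690 = $1,619,860; Dube $357,170 + $1,185,390 = $1,542,560.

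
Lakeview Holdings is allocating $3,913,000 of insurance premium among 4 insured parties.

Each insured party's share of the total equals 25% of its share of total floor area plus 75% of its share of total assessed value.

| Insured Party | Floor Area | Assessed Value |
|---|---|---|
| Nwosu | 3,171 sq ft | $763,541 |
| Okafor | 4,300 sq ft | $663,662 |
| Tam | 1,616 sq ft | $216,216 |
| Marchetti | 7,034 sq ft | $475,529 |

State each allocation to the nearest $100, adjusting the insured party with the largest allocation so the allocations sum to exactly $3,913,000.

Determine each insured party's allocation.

Nwosu: $1,250,000 | Okafor: $1,180,100 | Tam: $397,500 | Marchetti: $1,085,400

Totals — floor area 16,121, assessed value 2,118,948.
Combined weights (25% floor area + 75% assessed value): Nwosu 0.3194; Okafor 0.3016; Tam 0.1016; Marchetti 0.2774.
Unrounded shares: Nwosu 1,249,928.55; Okafor 1,180,105.46; Tam 397,521.54; Marchetti 1,085,444.46.
At nearest $100: Nwosu $1,249,900; Okafor $1,180,100; Tam $397,500; Marchetti $1,085,400. Sum = $3,912,900.
Difference $3,913,000 − $3,912,900 = +$100 applied to largest allocation (Nwosu): Nwosu becomes $1,250,000.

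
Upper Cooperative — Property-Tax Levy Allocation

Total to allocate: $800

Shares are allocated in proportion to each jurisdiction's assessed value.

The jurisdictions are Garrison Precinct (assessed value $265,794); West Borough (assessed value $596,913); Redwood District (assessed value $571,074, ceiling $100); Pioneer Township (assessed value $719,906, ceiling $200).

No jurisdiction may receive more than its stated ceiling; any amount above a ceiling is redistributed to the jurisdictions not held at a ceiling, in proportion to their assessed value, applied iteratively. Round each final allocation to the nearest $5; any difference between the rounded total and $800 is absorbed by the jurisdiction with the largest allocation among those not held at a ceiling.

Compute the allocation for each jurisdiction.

Sum of assessed value: 2,153,687.
Pro-rata shares before constraints: Garrison Precinct 98.73; West Borough 221.73; Redwood District 212.13; Pioneer Township 267.41.
Cap binds for Redwood District ($100), Pioneer Township ($200); residual $500 reallocated over remaining assessed value 862,707.
Remaining shares: Garrison Precinct 154.05 → $155; West Borough 345.95 → $345.

Garrison Precinct: $155 · West Borough: $345 · Redwood District: $100 · Pioneer Township: $200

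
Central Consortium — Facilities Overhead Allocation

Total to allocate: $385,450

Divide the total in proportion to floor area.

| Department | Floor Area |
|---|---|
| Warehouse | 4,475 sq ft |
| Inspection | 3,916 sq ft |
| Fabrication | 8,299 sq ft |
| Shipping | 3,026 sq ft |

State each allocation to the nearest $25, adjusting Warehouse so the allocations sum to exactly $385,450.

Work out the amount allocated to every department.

Total floor area = 19,716.
Pro-rata amounts: Warehouse 4,475/19,716 × $385,450 = 87,486.75; Inspection 3,916/19,716 × $385,450 = 76,558.24; Fabrication 8,299/19,716 × $385,450 = 162,246.38; Shipping 3,026/19,716 × $385,450 = 59,158.64.
Rounded to nearest $25: Warehouse $87,475; Inspection $76,550; Fabrication $162,250; Shipping $59,150. Sum = $385,425.
Difference $385,450 − $385,425 = +$25 applied to Warehouse: Warehouse becomes $87,500.

Warehouse: $87,500; Inspection: $76,550; Fabrication: $162,250; Shipping: $59,150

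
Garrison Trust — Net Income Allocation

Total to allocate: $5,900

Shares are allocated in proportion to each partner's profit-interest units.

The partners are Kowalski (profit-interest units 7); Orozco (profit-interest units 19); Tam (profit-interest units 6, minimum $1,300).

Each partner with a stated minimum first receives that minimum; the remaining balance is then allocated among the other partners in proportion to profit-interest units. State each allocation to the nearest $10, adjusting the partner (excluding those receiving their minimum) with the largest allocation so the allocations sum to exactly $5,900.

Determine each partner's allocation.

Kowalski: $1,240 · Orozco: $3,360 · Tam: $1,300

Fund the minimums — Tam $1,300. Remaining pool $4,600.
Remaining pool split over remaining profit-interest units 26: Kowalski 1,238.46 → $1,240; Orozco 3,361.54 → $3,360.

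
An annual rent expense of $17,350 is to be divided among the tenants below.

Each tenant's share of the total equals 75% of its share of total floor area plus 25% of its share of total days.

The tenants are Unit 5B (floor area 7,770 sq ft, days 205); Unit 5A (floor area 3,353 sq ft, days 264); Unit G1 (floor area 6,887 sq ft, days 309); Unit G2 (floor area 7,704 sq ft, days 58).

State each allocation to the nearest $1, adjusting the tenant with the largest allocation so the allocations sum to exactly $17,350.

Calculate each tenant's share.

Unit 5B: $4,996; Unit 5A: $3,067; Unit G1: $5,087; Unit G2: $4,200

Totals — floor area 25,714, days 836.
Composite weights (75% floor area + 25% days): Unit 5B 0.2879; Unit 5A 0.1767; Unit G1 0.2933; Unit G2 0.2420.
Pro-rata amounts: Unit 5B 4,995.61; Unit 5A 3,066.51; Unit G1 5,088.36; Unit G2 4,199.52.
Rounded to nearest $1: Unit 5B $4,996; Unit 5A $3,067; Unit G1 $5,088; Unit G2 $4,200. Sum = $17,351.
Difference $17,350 − $17,351 = −$1 applied to largest allocation (Unit G1): Unit G1 becomes $5,087.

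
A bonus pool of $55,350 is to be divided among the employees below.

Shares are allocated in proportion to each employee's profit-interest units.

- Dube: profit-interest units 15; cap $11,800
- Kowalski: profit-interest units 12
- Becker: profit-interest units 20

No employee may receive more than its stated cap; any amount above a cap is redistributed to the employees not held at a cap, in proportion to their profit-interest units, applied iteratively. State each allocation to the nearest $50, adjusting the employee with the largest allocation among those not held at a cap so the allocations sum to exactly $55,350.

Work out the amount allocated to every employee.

Sum of profit-interest units: 47.
Unconstrained shares: Dube 17,664.89; Kowalski 14,131.91; Becker 23,553.19.
Held at cap: Dube ($11,800); residual $43,550 reallocated over remaining profit-interest units 32.
Remaining shares: Kowalski 16,331.25 → $16,350; Becker 27,218.75 → $27,200.

Dube: $11,800; Kowalski: $16,350; Becker: $27,200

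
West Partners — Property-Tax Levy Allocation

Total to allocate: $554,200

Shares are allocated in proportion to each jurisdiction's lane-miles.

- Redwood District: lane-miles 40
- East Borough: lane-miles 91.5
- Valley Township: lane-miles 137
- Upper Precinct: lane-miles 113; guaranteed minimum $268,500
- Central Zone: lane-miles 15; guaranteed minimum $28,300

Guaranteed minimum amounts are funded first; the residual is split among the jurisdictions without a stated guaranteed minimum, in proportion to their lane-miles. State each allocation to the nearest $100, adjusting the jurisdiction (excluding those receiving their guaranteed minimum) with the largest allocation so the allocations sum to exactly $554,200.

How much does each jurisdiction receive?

Guaranteed amounts: Upper Precinct $268,500; Central Zone $28,300. Remaining pool $257,400.
Remaining pool split over remaining lane-miles 268.5: Redwood District 38,346.37 → $38,300; East Borough 87,717.32 → $87,700; Valley Township 131,336.31 → $131,300.
Rounding difference +$100 applied to Valley Township → $131,400.

Redwood District: $38,300 · East Borough: $87,700 · Valley Township: $131,400 · Upper Precinct: $268,500 · Central Zone: $28,300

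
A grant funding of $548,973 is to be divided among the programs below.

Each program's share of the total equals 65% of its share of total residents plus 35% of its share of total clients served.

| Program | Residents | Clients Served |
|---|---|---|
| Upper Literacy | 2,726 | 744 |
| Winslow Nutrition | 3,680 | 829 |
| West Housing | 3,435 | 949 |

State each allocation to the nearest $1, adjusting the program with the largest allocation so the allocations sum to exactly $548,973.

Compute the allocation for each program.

Upper Literacy: $155,526 | Winslow Nutrition: $196,594 | West Housing: $196,853

Totals — residents 9,841, clients served 2,522.
Composite weights (65% residents + 35% clients served): Upper Literacy 0.2833; Winslow Nutrition 0.3581; West Housing 0.3586.
Pro-rata amounts: Upper Literacy 155,526.37; Winslow Nutrition 196,593.99; West Housing 196,852.64.
At nearest $1: Upper Literacy $155,526; Winslow Nutrition $196,594; West Housing $196,853. Sum = $548,973.
Rounded total matches; no reconciliation needed.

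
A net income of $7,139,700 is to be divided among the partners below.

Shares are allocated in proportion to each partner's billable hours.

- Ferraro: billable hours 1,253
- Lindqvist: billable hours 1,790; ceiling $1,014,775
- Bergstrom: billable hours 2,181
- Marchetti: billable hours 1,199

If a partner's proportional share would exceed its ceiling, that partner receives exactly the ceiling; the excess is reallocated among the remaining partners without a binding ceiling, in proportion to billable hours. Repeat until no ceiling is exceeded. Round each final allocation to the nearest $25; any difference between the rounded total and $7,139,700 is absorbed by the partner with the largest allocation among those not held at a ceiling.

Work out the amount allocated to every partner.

Total billable hours = 6,423.
Unconstrained shares: Ferraro 1,392,813.97; Lindqvist 1,989,734.24; Bergstrom 2,424,363.33; Marchetti 1,332,788.46.
Cap binds for Lindqvist ($1,014,775); balance $6,124,925 reallocated over remaining billable hours 4,633.
Remaining shares: Ferraro 1,656,492.77 → $1,656,500; Bergstrom 2,883,328.60 → $2,883,325; Marchetti 1,585,103.62 → $1,585,100.

Ferraro: $1,656,500; Lindqvist: $1,014,775; Bergstrom: $2,883,325; Marchetti: $1,585,100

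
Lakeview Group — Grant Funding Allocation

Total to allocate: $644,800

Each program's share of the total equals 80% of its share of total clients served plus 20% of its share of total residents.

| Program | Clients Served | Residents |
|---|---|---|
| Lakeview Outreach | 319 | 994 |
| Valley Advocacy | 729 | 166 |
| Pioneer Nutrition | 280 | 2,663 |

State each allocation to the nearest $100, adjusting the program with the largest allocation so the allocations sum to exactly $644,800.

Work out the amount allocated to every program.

Lakeview Outreach: $157,400; Valley Advocacy: $288,800; Pioneer Nutrition: $198,600

Totals — clients served 1,328, residents 3,823.
Blended shares (80% clients served + 20% residents): Lakeview Outreach 0.2442; Valley Advocacy 0.4478; Pioneer Nutrition 0.3080.
Proportional shares: Lakeview Outreach 157,440.64; Valley Advocacy 288,767.82; Pioneer Nutrition 198,591.55.
At nearest $100: Lakeview Outreach $157,400; Valley Advocacy $288,800; Pioneer Nutrition $198,600. Sum = $644,800.
No rounding difference to absorb.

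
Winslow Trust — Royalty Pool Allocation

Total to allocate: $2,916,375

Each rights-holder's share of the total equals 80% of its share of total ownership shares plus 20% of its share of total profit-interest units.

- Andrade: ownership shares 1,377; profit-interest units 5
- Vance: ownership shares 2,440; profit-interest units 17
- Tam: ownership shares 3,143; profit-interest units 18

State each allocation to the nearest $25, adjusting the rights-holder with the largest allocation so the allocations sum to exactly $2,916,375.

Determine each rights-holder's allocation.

Andrade: $534,500 | Vance: $1,065,825 | Tam: $1,316,050

Totals — ownership shares 6,960, profit-interest units 40.
Combined weights (80% ownership shares + 20% profit-interest units): Andrade 0.1833; Vance 0.3655; Tam 0.4513.
Unrounded shares: Andrade 534,501.14; Vance 1,065,817.74; Tam 1,316,056.12.
After rounding ($25): Andrade $534,500; Vance $1,065,825; Tam $1,316,050. Sum = $2,916,375.
Rounded total matches; no reconciliation needed.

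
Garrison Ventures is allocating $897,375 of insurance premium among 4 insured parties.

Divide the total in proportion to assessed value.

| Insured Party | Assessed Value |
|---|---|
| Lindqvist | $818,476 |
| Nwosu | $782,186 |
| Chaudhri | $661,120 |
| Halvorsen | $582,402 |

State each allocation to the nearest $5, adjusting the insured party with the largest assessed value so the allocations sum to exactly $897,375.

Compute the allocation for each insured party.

Lindqvist: $258,240 | Nwosu: $246,790 | Chaudhri: $208,590 | Halvorsen: $183,755

Combined assessed value = 818,476 + 782,186 + 661,120 + 582,402 = 2,844,184.
Unrounded shares: Lindqvist 258,239.24; Nwosu 246,789.29; Chaudhri 208,591.48; Halvorsen 183,754.99.
At nearest $5: Lindqvist $258,240; Nwosu $246,790; Chaudhri $208,590; Halvorsen $183,755. Sum = $897,375.
No rounding difference to absorb.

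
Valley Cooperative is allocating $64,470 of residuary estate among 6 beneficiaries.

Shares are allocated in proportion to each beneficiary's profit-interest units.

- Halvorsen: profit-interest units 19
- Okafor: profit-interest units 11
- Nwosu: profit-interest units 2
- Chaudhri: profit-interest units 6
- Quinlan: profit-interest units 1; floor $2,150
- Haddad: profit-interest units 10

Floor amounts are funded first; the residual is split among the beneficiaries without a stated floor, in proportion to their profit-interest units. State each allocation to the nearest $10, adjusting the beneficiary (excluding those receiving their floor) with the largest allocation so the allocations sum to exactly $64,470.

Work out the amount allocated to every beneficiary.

Halvorsen: $24,670 | Okafor: $14,280 | Nwosu: $2,600 | Chaudhri: $7,790 | Quinlan: $2,150 | Haddad: $12,980

Fund the minimums — Quinlan $2,150. Residual $62,320.
Residual split over remaining profit-interest units 48: Halvorsen 24,668.33 → $24,670; Okafor 14,281.67 → $14,280; Nwosu 2,596.67 → $2,600; Chaudhri 7,790.00 → $7,790; Haddad 12,983.33 → $12,980.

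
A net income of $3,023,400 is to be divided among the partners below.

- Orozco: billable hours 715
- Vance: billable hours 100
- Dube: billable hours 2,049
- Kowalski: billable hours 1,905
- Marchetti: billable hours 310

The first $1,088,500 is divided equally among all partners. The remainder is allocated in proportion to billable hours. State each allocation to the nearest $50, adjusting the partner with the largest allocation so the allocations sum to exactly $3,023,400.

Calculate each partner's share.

Equal tier: $1,088,500 ÷ 5 = $217,700 apiece.
Remainder $1,934,900 by billable hours (total 5,079): Orozco 272,386.99 → $272,400; Vance 38,096.08 → $38,100; Dube 780,588.72 → $780,600; Kowalski 725,730.36 → $725,750; Marchetti 118,097.85 → $118,100.
Rounding difference −$50 on remainder applied to Dube.
Totals: Orozco $217,700 + $272,400 = $490,100; Vance $217,700 + $38,100 = $255,800; Dube $217,700 + $780,550 = $998,250; Kowalski $217,700 + $725,750 = $943,450; Marchetti $217,700 + $118,100 = $335,800.

Orozco: $490,100; Vance: $255,800; Dube: $998,250; Kowalski: $943,450; Marchetti: $335,800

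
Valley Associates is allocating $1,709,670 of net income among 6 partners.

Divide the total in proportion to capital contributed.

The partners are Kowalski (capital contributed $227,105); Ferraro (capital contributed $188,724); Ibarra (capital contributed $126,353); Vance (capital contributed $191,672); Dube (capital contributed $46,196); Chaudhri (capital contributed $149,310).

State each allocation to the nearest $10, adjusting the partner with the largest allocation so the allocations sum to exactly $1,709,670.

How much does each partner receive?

Kowalski: $417,800 · Ferraro: $347,180 · Ibarra: $232,440 · Vance: $352,600 · Dube: $84,980 · Chaudhri: $274,670

Sum of capital contributed: 929,360.
Unrounded shares: Kowalski 227,105/929,360 × $1,709,670 = 417,787.09; Ferraro 188,724/929,360 × $1,709,670 = 347,180.60; Ibarra 126,353/929,360 × $1,709,670 = 232,441.61; Vance 191,672/929,360 × $1,709,670 = 352,603.80; Dube 46,196/929,360 × $1,709,670 = 84,983.12; Chaudhri 149,310/929,360 × $1,709,670 = 274,673.78.
At nearest $10: Kowalski $417,790; Ferraro $347,180; Ibarra $232,440; Vance $352,600; Dube $84,980; Chaudhri $274,670. Sum = $1,709,660.
Difference $1,709,670 − $1,709,660 = +$10 applied to largest allocation (Kowalski): Kowalski becomes $417,800.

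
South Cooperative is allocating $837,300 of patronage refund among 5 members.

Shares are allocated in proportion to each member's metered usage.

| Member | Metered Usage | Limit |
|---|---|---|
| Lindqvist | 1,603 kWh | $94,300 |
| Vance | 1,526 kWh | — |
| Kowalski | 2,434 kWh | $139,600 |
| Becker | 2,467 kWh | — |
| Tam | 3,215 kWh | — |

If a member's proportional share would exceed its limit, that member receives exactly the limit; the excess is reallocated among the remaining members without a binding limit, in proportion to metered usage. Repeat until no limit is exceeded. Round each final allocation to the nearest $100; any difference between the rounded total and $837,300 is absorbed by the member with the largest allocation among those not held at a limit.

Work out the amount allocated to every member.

Lindqvist: $94,300 · Vance: $127,700 · Kowalski: $139,600 · Becker: $206,500 · Tam: $269,200

Combined metered usage = 11,245.
Unconstrained shares: Lindqvist 119,359.00; Vance 113,625.59; Kowalski 181,235.06; Becker 183,692.23; Tam 239,388.13.
Capped: Lindqvist ($94,300), Kowalski ($139,600); remaining pool $603,400 reallocated over remaining metered usage 7,208.
Shares after redistribution: Vance 127,745.34 → $127,700; Becker 206,518.84 → $206,500; Tam 269,135.82 → $269,100.
Rounding difference +$100 applied to Tam → $269,200.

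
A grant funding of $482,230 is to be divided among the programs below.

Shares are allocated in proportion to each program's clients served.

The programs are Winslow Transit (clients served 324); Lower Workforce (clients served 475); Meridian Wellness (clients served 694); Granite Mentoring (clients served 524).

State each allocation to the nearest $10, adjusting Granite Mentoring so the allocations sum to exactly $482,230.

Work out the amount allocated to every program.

Combined clients served = 2,017.
Pro-rata amounts: Winslow Transit 324/2,017 × $482,230 = 77,462.83; Lower Workforce 475/2,017 × $482,230 = 113,564.33; Meridian Wellness 694/2,017 × $482,230 = 165,923.46; Granite Mentoring 524/2,017 × $482,230 = 125,279.39.
At nearest $10: Winslow Transit $77,460; Lower Workforce $113,560; Meridian Wellness $165,920; Granite Mentoring $125,280. Sum = $482,220.
Difference $482,230 − $482,220 = +$10 applied to Granite Mentoring: Granite Mentoring becomes $125,290.

Winslow Transit: $77,460; Lower Workforce: $113,560; Meridian Wellness: $165,920; Granite Mentoring: $125,290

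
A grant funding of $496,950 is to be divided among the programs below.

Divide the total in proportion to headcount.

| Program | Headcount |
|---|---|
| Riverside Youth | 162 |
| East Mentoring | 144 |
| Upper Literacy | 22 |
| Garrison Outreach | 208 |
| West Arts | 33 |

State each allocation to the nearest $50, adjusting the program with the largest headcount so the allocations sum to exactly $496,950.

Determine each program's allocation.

Sum of headcount: 569.
Pro-rata amounts: Riverside Youth 162/569 × $496,950 = 141,486.64; East Mentoring 144/569 × $496,950 = 125,765.91; Upper Literacy 22/569 × $496,950 = 19,214.24; Garrison Outreach 208/569 × $496,950 = 181,661.86; West Arts 33/569 × $496,950 = 28,821.35.
At nearest $50: Riverside Youth $141,500; East Mentoring $125,750; Upper Literacy $19,200; Garrison Outreach $181,650; West Arts $28,800. Sum = $496,900.
Difference $496,950 − $496,900 = +$50 applied to largest headcount (Garrison Outreach): Garrison Outreach becomes $181,700.

Riverside Youth: $141,500 | East Mentoring: $125,750 | Upper Literacy: $19,200 | Garrison Outreach: $181,700 | West Arts: $28,800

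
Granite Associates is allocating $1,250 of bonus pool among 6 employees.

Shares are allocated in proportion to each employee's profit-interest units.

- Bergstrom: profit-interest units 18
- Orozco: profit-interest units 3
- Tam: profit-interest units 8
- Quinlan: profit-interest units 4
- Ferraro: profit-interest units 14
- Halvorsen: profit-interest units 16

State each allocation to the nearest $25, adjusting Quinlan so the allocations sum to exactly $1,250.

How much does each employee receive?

Total profit-interest units = 63.
Raw shares: Bergstrom 18/63 × $1,250 = 357.14; Orozco 3/63 × $1,250 = 59.52; Tam 8/63 × $1,250 = 158.73; Quinlan 4/63 × $1,250 = 79.37; Ferraro 14/63 × $1,250 = 277.78; Halvorsen 16/63 × $1,250 = 317.46.
At nearest $25: Bergstrom $350; Orozco $50; Tam $150; Quinlan $75; Ferraro $275; Halvorsen $325. Sum = $1,225.
Difference $1,250 − $1,225 = +$25 applied to Quinlan: Quinlan becomes $100.

Bergstrom: $350; Orozco: $50; Tam: $150; Quinlan: $100; Ferraro: $275; Halvorsen: $325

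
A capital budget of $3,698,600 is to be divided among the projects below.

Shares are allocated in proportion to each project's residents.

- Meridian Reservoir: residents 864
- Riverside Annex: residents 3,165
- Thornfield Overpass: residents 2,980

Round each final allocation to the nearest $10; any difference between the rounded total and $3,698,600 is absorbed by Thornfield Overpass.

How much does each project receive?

Total residents = 7,009.
Raw shares: Meridian Reservoir 864/7,009 × $3,698,600 = 455,926.72; Riverside Annex 3,165/7,009 × $3,698,600 = 1,670,148.24; Thornfield Overpass 2,980/7,009 × $3,698,600 = 1,572,525.04.
After rounding ($10): Meridian Reservoir $455,930; Riverside Annex $1,670,150; Thornfield Overpass $1,572,530. Sum = $3,698,610.
Difference $3,698,600 − $3,698,610 = −$10 applied to Thornfield Overpass: Thornfield Overpass becomes $1,572,520.

Meridian Reservoir: $455,930; Riverside Annex: $1,670,150; Thornfield Overpass: $1,572,520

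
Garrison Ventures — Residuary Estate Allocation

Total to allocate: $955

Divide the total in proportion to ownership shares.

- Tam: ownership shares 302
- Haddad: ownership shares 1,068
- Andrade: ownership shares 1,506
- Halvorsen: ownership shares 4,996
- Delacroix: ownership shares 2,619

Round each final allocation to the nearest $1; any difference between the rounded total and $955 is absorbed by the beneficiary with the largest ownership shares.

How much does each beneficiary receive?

Tam: $27; Haddad: $97; Andrade: $137; Halvorsen: $456; Delacroix: $238

Ownership shares total: 10,491.
Raw shares: Tam 302/10,491 × $955 = 27.49; Haddad 1,068/10,491 × $955 = 97.22; Andrade 1,506/10,491 × $955 = 137.09; Halvorsen 4,996/10,491 × $955 = 454.79; Delacroix 2,619/10,491 × $955 = 238.41.
Rounded to nearest $1: Tam $27; Haddad $97; Andrade $137; Halvorsen $455; Delacroix $238. Sum = $954.
Difference $955 − $954 = +$1 applied to largest ownership shares (Halvorsen): Halvorsen becomes $456.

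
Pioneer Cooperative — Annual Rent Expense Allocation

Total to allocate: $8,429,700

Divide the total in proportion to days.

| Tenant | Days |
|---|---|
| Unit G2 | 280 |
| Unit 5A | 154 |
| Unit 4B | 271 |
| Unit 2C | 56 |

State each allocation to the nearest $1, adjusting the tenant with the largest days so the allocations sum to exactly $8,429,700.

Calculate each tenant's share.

Unit G2: $3,101,597 · Unit 5A: $1,705,879 · Unit 4B: $3,001,904 · Unit 2C: $620,320

Days total: 761.
Unrounded shares: Unit G2 280/761 × $8,429,700 = 3,101,597.90; Unit 5A 154/761 × $8,429,700 = 1,705,878.84; Unit 4B 271/761 × $8,429,700 = 3,001,903.68; Unit 2C 56/761 × $8,429,700 = 620,319.58.
After rounding ($1): Unit G2 $3,101,598; Unit 5A $1,705,879; Unit 4B $3,001,904; Unit 2C $620,320. Sum = $8,429,701.
Difference $8,429,700 − $8,429,701 = −$1 applied to largest days (Unit G2): Unit G2 becomes $3,101,597.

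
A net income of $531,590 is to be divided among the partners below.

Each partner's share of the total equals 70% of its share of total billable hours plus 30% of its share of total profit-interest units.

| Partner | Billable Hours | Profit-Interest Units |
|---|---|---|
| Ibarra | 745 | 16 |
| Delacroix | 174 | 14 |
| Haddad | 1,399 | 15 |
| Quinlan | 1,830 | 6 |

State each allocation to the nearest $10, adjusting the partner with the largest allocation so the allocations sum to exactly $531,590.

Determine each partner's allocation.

Totals — billable hours 4,148, profit-interest units 51.
Composite weights (70% billable hours + 30% profit-interest units): Ibarra 0.2198; Delacroix 0.1117; Haddad 0.3243; Quinlan 0.3441.
Raw shares: Ibarra 116,865.22; Delacroix 59,387.37; Haddad 172,407.91; Quinlan 182,929.50.
At nearest $10: Ibarra $116,870; Delacroix $59,390; Haddad $172,410; Quinlan $182,930. Sum = $531,600.
Difference $531,590 − $531,600 = −$10 applied to largest allocation (Quinlan): Quinlan becomes $182,920.

Ibarra: $116,870 · Delacroix: $59,390 · Haddad: $172,410 · Quinlan: $182,920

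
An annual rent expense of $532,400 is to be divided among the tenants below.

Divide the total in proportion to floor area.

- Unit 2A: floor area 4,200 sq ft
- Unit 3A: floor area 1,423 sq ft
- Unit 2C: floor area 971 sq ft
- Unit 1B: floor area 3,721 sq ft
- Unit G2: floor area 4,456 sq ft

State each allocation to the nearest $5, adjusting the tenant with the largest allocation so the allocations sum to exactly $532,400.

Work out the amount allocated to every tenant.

Unit 2A: $151,385 | Unit 3A: $51,290 | Unit 2C: $35,000 | Unit 1B: $134,120 | Unit G2: $160,605

Floor area total: 14,771.
Raw shares: Unit 2A 4,200/14,771 × $532,400 = 151,383.12; Unit 3A 1,423/14,771 × $532,400 = 51,290.04; Unit 2C 971/14,771 × $532,400 = 34,998.33; Unit 1B 3,721/14,771 × $532,400 = 134,118.23; Unit G2 4,456/14,771 × $532,400 = 160,610.28.
After rounding ($5): Unit 2A $151,385; Unit 3A $51,290; Unit 2C $35,000; Unit 1B $134,120; Unit G2 $160,610. Sum = $532,405.
Difference $532,400 − $532,405 = −$5 applied to largest allocation (Unit G2): Unit G2 becomes $160,605.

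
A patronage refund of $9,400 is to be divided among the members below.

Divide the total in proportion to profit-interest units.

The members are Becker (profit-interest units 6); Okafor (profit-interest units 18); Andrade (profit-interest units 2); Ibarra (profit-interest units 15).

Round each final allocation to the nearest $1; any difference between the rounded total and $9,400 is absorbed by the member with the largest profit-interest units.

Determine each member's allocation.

Profit-interest units total: 6 + 18 + 2 + 15 = 41.
Pro-rata amounts: Becker 1,375.61; Okafor 4,126.83; Andrade 458.54; Ibarra 3,439.02.
At nearest $1: Becker $1,376; Okafor $4,127; Andrade $459; Ibarra $3,439. Sum = $9,401.
Difference $9,400 − $9,401 = −$1 applied to largest profit-interest units (Okafor): Okafor becomes $4,126.

Becker: $1,376; Okafor: $4,126; Andrade: $459; Ibarra: $3,439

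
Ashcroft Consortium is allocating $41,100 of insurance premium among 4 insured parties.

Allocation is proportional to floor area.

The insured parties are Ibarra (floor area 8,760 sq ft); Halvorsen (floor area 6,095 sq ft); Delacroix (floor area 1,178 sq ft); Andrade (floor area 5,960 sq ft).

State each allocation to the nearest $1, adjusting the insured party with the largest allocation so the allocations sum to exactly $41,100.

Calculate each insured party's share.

Ibarra: $16,371 · Halvorsen: $11,390 · Delacroix: $2,201 · Andrade: $11,138

Total floor area = 21,993.
Pro-rata amounts: Ibarra 8,760/21,993 × $41,100 = 16,370.48; Halvorsen 6,095/21,993 × $41,100 = 11,390.19; Delacroix 1,178/21,993 × $41,100 = 2,201.42; Andrade 5,960/21,993 × $41,100 = 11,137.91.
Rounded to nearest $1: Ibarra $16,370; Halvorsen $11,390; Delacroix $2,201; Andrade $11,138. Sum = $41,099.
Difference $41,100 − $41,099 = +$1 applied to largest allocation (Ibarra): Ibarra becomes $16,371.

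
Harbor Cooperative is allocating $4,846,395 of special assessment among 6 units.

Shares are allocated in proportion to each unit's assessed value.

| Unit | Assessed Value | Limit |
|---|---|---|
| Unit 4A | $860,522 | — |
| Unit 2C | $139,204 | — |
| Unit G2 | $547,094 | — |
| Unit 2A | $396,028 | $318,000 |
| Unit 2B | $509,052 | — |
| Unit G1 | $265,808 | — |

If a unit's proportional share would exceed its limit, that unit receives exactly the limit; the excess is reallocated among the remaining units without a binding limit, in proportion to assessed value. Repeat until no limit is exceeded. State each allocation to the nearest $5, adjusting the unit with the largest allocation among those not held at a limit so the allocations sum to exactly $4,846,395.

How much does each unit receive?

Total assessed value = 2,717,708.
Unconstrained shares: Unit 4A 1,534,539.22; Unit 2C 248,237.69; Unit G2 975,613.87; Unit 2A 706,223.08; Unit 2B 907,774.89; Unit G1 474,006.24.
Capped: Unit 2A ($318,000); remaining pool $4,528,395 reallocated over remaining assessed value 2,321,680.
Redistributed shares: Unit 4A 1,678,432.65 → $1,678,435; Unit 2C 271,514.89 → $271,515; Unit G2 1,067,096.99 → $1,067,095; Unit 2B 992,896.75 → $992,895; Unit G1 518,453.71 → $518,455.

Unit 4A: $1,678,435; Unit 2C: $271,515; Unit G2: $1,067,095; Unit 2A: $318,000; Unit 2B: $992,895; Unit G1: $518,455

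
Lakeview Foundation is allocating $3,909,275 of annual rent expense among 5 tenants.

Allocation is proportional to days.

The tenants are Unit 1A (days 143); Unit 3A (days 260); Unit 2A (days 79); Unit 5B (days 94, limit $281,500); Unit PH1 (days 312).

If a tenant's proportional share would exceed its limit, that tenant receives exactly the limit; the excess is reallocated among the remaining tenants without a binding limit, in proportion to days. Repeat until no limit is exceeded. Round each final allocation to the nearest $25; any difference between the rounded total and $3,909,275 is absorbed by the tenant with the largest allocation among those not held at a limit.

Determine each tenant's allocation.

Unit 1A: $653,375; Unit 3A: $1,187,925; Unit 2A: $360,950; Unit 5B: $281,500; Unit PH1: $1,425,525

Days total: 888.
Unconstrained shares: Unit 1A 629,534.15; Unit 3A 1,144,607.55; Unit 2A 347,784.60; Unit 5B 413,819.65; Unit PH1 1,373,529.05.
Cap binds for Unit 5B ($281,500); remaining pool $3,627,775 reallocated over remaining days 794.
Shares after redistribution: Unit 1A 653,365.02 → $653,375; Unit 3A 1,187,936.40 → $1,187,925; Unit 2A 360,949.91 → $360,950; Unit PH1 1,425,523.68 → $1,425,525.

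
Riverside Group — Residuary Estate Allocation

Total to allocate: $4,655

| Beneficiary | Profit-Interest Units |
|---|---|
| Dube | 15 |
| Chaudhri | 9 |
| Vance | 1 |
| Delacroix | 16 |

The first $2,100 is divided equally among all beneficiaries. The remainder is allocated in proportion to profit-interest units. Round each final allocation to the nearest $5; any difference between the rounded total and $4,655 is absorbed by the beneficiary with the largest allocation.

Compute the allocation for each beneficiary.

Dube: $1,460 · Chaudhri: $1,085 · Vance: $585 · Delacroix: $1,525

First tranche $2,100 split equally: $525 each.
Remainder $2,555 by profit-interest units (total 41): Dube 934.76 → $935; Chaudhri 560.85 → $560; Vance 62.32 → $60; Delacroix 997.07 → $995.
Rounding difference +$5 on remainder applied to Delacroix.
Totals: Dube $525 + $935 = $1,460; Chaudhri $525 + $560 = $1,085; Vance $525 + $60 = $585; Delacroix $525 + $1,000 = $1,525.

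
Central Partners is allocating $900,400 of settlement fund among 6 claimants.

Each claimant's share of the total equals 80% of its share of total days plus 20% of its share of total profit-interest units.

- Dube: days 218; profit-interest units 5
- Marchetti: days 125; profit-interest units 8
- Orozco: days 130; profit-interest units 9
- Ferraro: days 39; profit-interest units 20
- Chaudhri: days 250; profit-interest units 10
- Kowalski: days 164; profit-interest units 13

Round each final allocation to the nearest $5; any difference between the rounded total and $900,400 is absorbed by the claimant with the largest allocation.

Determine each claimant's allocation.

Dube: $183,430 · Marchetti: $119,400 · Orozco: $126,060 · Ferraro: $85,745 · Chaudhri: $222,175 · Kowalski: $163,590

Days total 926; profit-interest units total 65.
Combined weights (80% days + 20% profit-interest units): Dube 0.2037; Marchetti 0.1326; Orozco 0.1400; Ferraro 0.0952; Chaudhri 0.2468; Kowalski 0.1817.
Pro-rata amounts: Dube 183,430.88; Marchetti 119,399.11; Orozco 126,058.99; Ferraro 85,746.68; Chaudhri 222,175.46; Kowalski 163,588.87.
Rounded to nearest $5: Dube $183,430; Marchetti $119,400; Orozco $126,060; Ferraro $85,745; Chaudhri $222,175; Kowalski $163,590. Sum = $900,400.
Rounded total matches; no reconciliation needed.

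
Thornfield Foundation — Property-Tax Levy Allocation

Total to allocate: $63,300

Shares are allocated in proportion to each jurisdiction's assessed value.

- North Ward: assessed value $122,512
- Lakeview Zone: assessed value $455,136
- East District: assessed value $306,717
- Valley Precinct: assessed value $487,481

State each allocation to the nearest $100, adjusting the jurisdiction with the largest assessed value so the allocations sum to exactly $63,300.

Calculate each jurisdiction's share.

North Ward: $5,700 · Lakeview Zone: $21,000 · East District: $14,200 · Valley Precinct: $22,400

Assessed value total: 1,371,846.
Unrounded shares: North Ward 122,512/1,371,846 × $63,300 = 5,652.97; Lakeview Zone 455,136/1,371,846 × $63,300 = 21,000.98; East District 306,717/1,371,846 × $63,300 = 14,152.60; Valley Precinct 487,481/1,371,846 × $63,300 = 22,493.45.
Rounded to nearest $100: North Ward $5,700; Lakeview Zone $21,000; East District $14,200; Valley Precinct $22,500. Sum = $63,400.
Difference $63,300 − $63,400 = −$100 applied to largest assessed value (Valley Precinct): Valley Precinct becomes $22,400.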